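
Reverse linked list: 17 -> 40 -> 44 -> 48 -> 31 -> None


Step 1: curr=17, set curr.next=prev(None) | reversed so far: 17
Step 2: curr=40, set curr.next=prev(17) | reversed so far: 40 -> 17
Step 3: curr=44, set curr.next=prev(40) | reversed so far: 44 -> 40 -> 17
Step 4: curr=48, set curr.next=prev(44) | reversed so far: 48 -> 44 -> 40 -> 17
Step 5: curr=31, set curr.next=prev(48) | reversed so far: 31 -> 48 -> 44 -> 40 -> 17

31 -> 48 -> 44 -> 40 -> 17 -> None


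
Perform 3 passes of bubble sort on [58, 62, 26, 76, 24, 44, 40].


Initial: [58, 62, 26, 76, 24, 44, 40]
Pass 1: [58, 26, 62, 24, 44, 40, 76] (4 swaps)
Pass 2: [26, 58, 24, 44, 40, 62, 76] (4 swaps)
Pass 3: [26, 24, 44, 40, 58, 62, 76] (3 swaps)

After 3 passes: [26, 24, 44, 40, 58, 62, 76]


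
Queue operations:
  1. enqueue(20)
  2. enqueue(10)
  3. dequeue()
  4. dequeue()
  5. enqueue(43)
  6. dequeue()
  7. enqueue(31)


enqueue(20) -> [20]
enqueue(10) -> [20, 10]
dequeue()->20, [10]
dequeue()->10, []
enqueue(43) -> [43]
dequeue()->43, []
enqueue(31) -> [31]

Final queue: [31]


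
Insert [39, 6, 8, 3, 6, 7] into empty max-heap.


Insert 39: [39]
Insert 6: [39, 6]
Insert 8: [39, 6, 8]
Insert 3: [39, 6, 8, 3]
Insert 6: [39, 6, 8, 3, 6]
Insert 7: [39, 6, 8, 3, 6, 7]

Final heap: [39, 6, 8, 3, 6, 7]


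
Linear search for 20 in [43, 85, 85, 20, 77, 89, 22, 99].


i=0: 43!=20
i=1: 85!=20
i=2: 85!=20
i=3: 20==20 found!

Found at 3, 4 comps


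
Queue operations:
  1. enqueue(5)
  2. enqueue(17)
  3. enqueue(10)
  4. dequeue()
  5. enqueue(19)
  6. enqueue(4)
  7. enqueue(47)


enqueue(5) -> [5]
enqueue(17) -> [5, 17]
enqueue(10) -> [5, 17, 10]
dequeue()->5, [17, 10]
enqueue(19) -> [17, 10, 19]
enqueue(4) -> [17, 10, 19, 4]
enqueue(47) -> [17, 10, 19, 4, 47]

Final queue: [17, 10, 19, 4, 47]


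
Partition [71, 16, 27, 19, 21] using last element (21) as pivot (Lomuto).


Pivot: 21
  16 <= 21: swap -> [16, 71, 27, 19, 21]
  19 <= 21: swap -> [16, 19, 27, 71, 21]
Place pivot at 2: [16, 19, 21, 71, 27]

Partitioned: [16, 19, 21, 71, 27]


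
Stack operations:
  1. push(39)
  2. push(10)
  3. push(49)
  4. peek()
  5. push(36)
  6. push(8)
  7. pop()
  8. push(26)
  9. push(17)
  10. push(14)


push(39) -> [39]
push(10) -> [39, 10]
push(49) -> [39, 10, 49]
peek()->49
push(36) -> [39, 10, 49, 36]
push(8) -> [39, 10, 49, 36, 8]
pop()->8, [39, 10, 49, 36]
push(26) -> [39, 10, 49, 36, 26]
push(17) -> [39, 10, 49, 36, 26, 17]
push(14) -> [39, 10, 49, 36, 26, 17, 14]

Final stack: [39, 10, 49, 36, 26, 17, 14]


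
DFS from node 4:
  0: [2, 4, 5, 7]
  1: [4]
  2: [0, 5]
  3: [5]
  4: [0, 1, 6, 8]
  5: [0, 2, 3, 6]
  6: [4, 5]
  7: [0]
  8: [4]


Visit 4, push [8, 6, 1, 0]
Visit 0, push [7, 5, 2]
Visit 2, push [5]
Visit 5, push [6, 3]
Visit 3, push []
Visit 6, push []
Visit 7, push []
Visit 1, push []
Visit 8, push []

DFS order: [4, 0, 2, 5, 3, 6, 7, 1, 8]


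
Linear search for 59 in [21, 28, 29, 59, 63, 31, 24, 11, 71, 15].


i=0: 21!=59
i=1: 28!=59
i=2: 29!=59
i=3: 59==59 found!

Found at 3, 4 comps


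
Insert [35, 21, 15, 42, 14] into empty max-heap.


Insert 35: [35]
Insert 21: [35, 21]
Insert 15: [35, 21, 15]
Insert 42: [42, 35, 15, 21]
Insert 14: [42, 35, 15, 21, 14]

Final heap: [42, 35, 15, 21, 14]


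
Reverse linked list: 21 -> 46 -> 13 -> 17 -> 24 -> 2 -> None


Step 1: curr=21, set curr.next=prev(None) | reversed so far: 21
Step 2: curr=46, set curr.next=prev(21) | reversed so far: 46 -> 21
Step 3: curr=13, set curr.next=prev(46) | reversed so far: 13 -> 46 -> 21
Step 4: curr=17, set curr.next=prev(13) | reversed so far: 17 -> 13 -> 46 -> 21
Step 5: curr=24, set curr.next=prev(17) | reversed so far: 24 -> 17 -> 13 -> 46 -> 21
Step 6: curr=2, set curr.next=prev(24) | reversed so far: 2 -> 24 -> 17 -> 13 -> 46 -> 21

2 -> 24 -> 17 -> 13 -> 46 -> 21 -> None


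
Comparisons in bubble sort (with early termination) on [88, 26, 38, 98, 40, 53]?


Algorithm: bubble sort (with early termination)
Input: [88, 26, 38, 98, 40, 53]
Sorted: [26, 38, 40, 53, 88, 98]

12


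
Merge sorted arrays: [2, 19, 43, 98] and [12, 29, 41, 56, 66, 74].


Take 2 from A
Take 12 from B
Take 19 from A
Take 29 from B
Take 41 from B
Take 43 from A
Take 56 from B
Take 66 from B
Take 74 from B

Merged: [2, 12, 19, 29, 41, 43, 56, 66, 74, 98]


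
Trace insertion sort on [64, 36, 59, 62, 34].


Initial: [64, 36, 59, 62, 34]
Insert 36: [36, 64, 59, 62, 34]
Insert 59: [36, 59, 64, 62, 34]
Insert 62: [36, 59, 62, 64, 34]
Insert 34: [34, 36, 59, 62, 64]

Sorted: [34, 36, 59, 62, 64]


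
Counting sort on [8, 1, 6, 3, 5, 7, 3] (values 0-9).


Input: [8, 1, 6, 3, 5, 7, 3]
Counts: [0, 1, 0, 2, 0, 1, 1, 1, 1, 0]

Sorted: [1, 3, 3, 5, 6, 7, 8]


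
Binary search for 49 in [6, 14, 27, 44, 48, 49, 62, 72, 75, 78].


Step 1: lo=0, hi=9, mid=4, val=48
Step 2: lo=5, hi=9, mid=7, val=72
Step 3: lo=5, hi=6, mid=5, val=49

Found at index 5


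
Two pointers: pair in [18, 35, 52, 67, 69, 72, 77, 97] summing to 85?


lo=0(18)+hi=7(97)=115
lo=0(18)+hi=6(77)=95
lo=0(18)+hi=5(72)=90
lo=0(18)+hi=4(69)=87
lo=0(18)+hi=3(67)=85

Yes: 18+67=85


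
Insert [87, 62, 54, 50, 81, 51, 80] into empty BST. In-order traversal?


Insert 87: root
Insert 62: L from 87
Insert 54: L from 87 -> L from 62
Insert 50: L from 87 -> L from 62 -> L from 54
Insert 81: L from 87 -> R from 62
Insert 51: L from 87 -> L from 62 -> L from 54 -> R from 50
Insert 80: L from 87 -> R from 62 -> L from 81

In-order: [50, 51, 54, 62, 80, 81, 87]


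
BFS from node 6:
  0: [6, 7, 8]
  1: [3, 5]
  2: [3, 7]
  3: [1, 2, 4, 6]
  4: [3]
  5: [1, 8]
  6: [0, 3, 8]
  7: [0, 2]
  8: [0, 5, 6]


Visit 6, enqueue [0, 3, 8]
Visit 0, enqueue [7]
Visit 3, enqueue [1, 2, 4]
Visit 8, enqueue [5]
Visit 7, enqueue []
Visit 1, enqueue []
Visit 2, enqueue []
Visit 4, enqueue []
Visit 5, enqueue []

BFS order: [6, 0, 3, 8, 7, 1, 2, 4, 5]


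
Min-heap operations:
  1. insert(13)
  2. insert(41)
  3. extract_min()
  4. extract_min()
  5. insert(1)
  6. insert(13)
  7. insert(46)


insert(13) -> [13]
insert(41) -> [13, 41]
extract_min()->13, [41]
extract_min()->41, []
insert(1) -> [1]
insert(13) -> [1, 13]
insert(46) -> [1, 13, 46]

Final heap: [1, 13, 46]


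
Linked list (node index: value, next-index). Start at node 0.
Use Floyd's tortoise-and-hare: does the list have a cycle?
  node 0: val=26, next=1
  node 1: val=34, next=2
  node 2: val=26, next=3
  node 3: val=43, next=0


Floyd's tortoise (slow, +1) and hare (fast, +2):
  init: slow=0, fast=0
  step 1: slow=1, fast=2
  step 2: slow=2, fast=0
  step 3: slow=3, fast=2
  step 4: slow=0, fast=0
  slow == fast at node 0: cycle detected

Cycle: yes


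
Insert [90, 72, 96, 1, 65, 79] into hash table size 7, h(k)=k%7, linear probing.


Insert 90: h=6 -> slot 6
Insert 72: h=2 -> slot 2
Insert 96: h=5 -> slot 5
Insert 1: h=1 -> slot 1
Insert 65: h=2, 1 probes -> slot 3
Insert 79: h=2, 2 probes -> slot 4

Table: [None, 1, 72, 65, 79, 96, 90]


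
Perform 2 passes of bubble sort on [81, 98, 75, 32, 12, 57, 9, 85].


Initial: [81, 98, 75, 32, 12, 57, 9, 85]
Pass 1: [81, 75, 32, 12, 57, 9, 85, 98] (6 swaps)
Pass 2: [75, 32, 12, 57, 9, 81, 85, 98] (5 swaps)

After 2 passes: [75, 32, 12, 57, 9, 81, 85, 98]


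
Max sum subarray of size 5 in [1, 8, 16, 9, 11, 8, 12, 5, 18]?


[0:5]: 45
[1:6]: 52
[2:7]: 56
[3:8]: 45
[4:9]: 54

Max: 56 at [2:7]


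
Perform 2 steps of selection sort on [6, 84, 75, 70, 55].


Initial: [6, 84, 75, 70, 55]
Step 1: min=6 at 0
  Swap: [6, 84, 75, 70, 55]
Step 2: min=55 at 4
  Swap: [6, 55, 75, 70, 84]

After 2 steps: [6, 55, 75, 70, 84]


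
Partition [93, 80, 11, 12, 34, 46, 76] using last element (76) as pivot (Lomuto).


Pivot: 76
  11 <= 76: swap -> [11, 80, 93, 12, 34, 46, 76]
  12 <= 76: swap -> [11, 12, 93, 80, 34, 46, 76]
  34 <= 76: swap -> [11, 12, 34, 80, 93, 46, 76]
  46 <= 76: swap -> [11, 12, 34, 46, 93, 80, 76]
Place pivot at 4: [11, 12, 34, 46, 76, 80, 93]

Partitioned: [11, 12, 34, 46, 76, 80, 93]


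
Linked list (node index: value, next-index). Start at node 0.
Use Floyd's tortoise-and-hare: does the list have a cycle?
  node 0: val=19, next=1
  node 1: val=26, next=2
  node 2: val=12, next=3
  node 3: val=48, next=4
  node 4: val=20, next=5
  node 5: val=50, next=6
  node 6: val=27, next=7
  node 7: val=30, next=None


Floyd's tortoise (slow, +1) and hare (fast, +2):
  init: slow=0, fast=0
  step 1: slow=1, fast=2
  step 2: slow=2, fast=4
  step 3: slow=3, fast=6
  step 4: fast 6->7->None, no cycle

Cycle: no


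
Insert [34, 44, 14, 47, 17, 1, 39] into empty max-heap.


Insert 34: [34]
Insert 44: [44, 34]
Insert 14: [44, 34, 14]
Insert 47: [47, 44, 14, 34]
Insert 17: [47, 44, 14, 34, 17]
Insert 1: [47, 44, 14, 34, 17, 1]
Insert 39: [47, 44, 39, 34, 17, 1, 14]

Final heap: [47, 44, 39, 34, 17, 1, 14]


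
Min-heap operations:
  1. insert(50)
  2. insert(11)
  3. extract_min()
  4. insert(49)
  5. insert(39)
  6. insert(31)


insert(50) -> [50]
insert(11) -> [11, 50]
extract_min()->11, [50]
insert(49) -> [49, 50]
insert(39) -> [39, 50, 49]
insert(31) -> [31, 39, 49, 50]

Final heap: [31, 39, 49, 50]


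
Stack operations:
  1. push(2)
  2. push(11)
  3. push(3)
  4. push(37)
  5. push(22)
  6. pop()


push(2) -> [2]
push(11) -> [2, 11]
push(3) -> [2, 11, 3]
push(37) -> [2, 11, 3, 37]
push(22) -> [2, 11, 3, 37, 22]
pop()->22, [2, 11, 3, 37]

Final stack: [2, 11, 3, 37]


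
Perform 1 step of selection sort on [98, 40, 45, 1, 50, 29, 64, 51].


Initial: [98, 40, 45, 1, 50, 29, 64, 51]
Step 1: min=1 at 3
  Swap: [1, 40, 45, 98, 50, 29, 64, 51]

After 1 step: [1, 40, 45, 98, 50, 29, 64, 51]


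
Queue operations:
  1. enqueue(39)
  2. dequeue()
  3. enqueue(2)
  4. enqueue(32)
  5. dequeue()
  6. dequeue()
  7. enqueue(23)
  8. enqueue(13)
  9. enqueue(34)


enqueue(39) -> [39]
dequeue()->39, []
enqueue(2) -> [2]
enqueue(32) -> [2, 32]
dequeue()->2, [32]
dequeue()->32, []
enqueue(23) -> [23]
enqueue(13) -> [23, 13]
enqueue(34) -> [23, 13, 34]

Final queue: [23, 13, 34]


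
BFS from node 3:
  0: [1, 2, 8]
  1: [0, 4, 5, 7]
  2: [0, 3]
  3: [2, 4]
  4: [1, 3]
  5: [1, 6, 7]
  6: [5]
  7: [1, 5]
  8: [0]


Visit 3, enqueue [2, 4]
Visit 2, enqueue [0]
Visit 4, enqueue [1]
Visit 0, enqueue [8]
Visit 1, enqueue [5, 7]
Visit 8, enqueue []
Visit 5, enqueue [6]
Visit 7, enqueue []
Visit 6, enqueue []

BFS order: [3, 2, 4, 0, 1, 8, 5, 7, 6]


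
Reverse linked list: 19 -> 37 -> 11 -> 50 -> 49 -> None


Step 1: curr=19, set curr.next=prev(None) | reversed so far: 19
Step 2: curr=37, set curr.next=prev(19) | reversed so far: 37 -> 19
Step 3: curr=11, set curr.next=prev(37) | reversed so far: 11 -> 37 -> 19
Step 4: curr=50, set curr.next=prev(11) | reversed so far: 50 -> 11 -> 37 -> 19
Step 5: curr=49, set curr.next=prev(50) | reversed so far: 49 -> 50 -> 11 -> 37 -> 19

49 -> 50 -> 11 -> 37 -> 19 -> None


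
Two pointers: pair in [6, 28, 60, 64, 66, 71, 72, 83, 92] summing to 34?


lo=0(6)+hi=8(92)=98
lo=0(6)+hi=7(83)=89
lo=0(6)+hi=6(72)=78
lo=0(6)+hi=5(71)=77
lo=0(6)+hi=4(66)=72
lo=0(6)+hi=3(64)=70
lo=0(6)+hi=2(60)=66
lo=0(6)+hi=1(28)=34

Yes: 6+28=34


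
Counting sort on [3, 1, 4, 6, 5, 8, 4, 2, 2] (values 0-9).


Input: [3, 1, 4, 6, 5, 8, 4, 2, 2]
Counts: [0, 1, 2, 1, 2, 1, 1, 0, 1, 0]

Sorted: [1, 2, 2, 3, 4, 4, 5, 6, 8]


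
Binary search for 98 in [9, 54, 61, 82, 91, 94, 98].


Step 1: lo=0, hi=6, mid=3, val=82
Step 2: lo=4, hi=6, mid=5, val=94
Step 3: lo=6, hi=6, mid=6, val=98

Found at index 6


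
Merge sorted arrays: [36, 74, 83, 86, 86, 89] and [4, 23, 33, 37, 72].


Take 4 from B
Take 23 from B
Take 33 from B
Take 36 from A
Take 37 from B
Take 72 from B

Merged: [4, 23, 33, 36, 37, 72, 74, 83, 86, 86, 89]


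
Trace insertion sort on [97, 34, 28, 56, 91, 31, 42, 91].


Initial: [97, 34, 28, 56, 91, 31, 42, 91]
Insert 34: [34, 97, 28, 56, 91, 31, 42, 91]
Insert 28: [28, 34, 97, 56, 91, 31, 42, 91]
Insert 56: [28, 34, 56, 97, 91, 31, 42, 91]
Insert 91: [28, 34, 56, 91, 97, 31, 42, 91]
Insert 31: [28, 31, 34, 56, 91, 97, 42, 91]
Insert 42: [28, 31, 34, 42, 56, 91, 97, 91]
Insert 91: [28, 31, 34, 42, 56, 91, 91, 97]

Sorted: [28, 31, 34, 42, 56, 91, 91, 97]


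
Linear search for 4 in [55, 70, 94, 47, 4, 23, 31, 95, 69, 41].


i=0: 55!=4
i=1: 70!=4
i=2: 94!=4
i=3: 47!=4
i=4: 4==4 found!

Found at 4, 5 comps


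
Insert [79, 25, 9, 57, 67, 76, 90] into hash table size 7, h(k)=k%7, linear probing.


Insert 79: h=2 -> slot 2
Insert 25: h=4 -> slot 4
Insert 9: h=2, 1 probes -> slot 3
Insert 57: h=1 -> slot 1
Insert 67: h=4, 1 probes -> slot 5
Insert 76: h=6 -> slot 6
Insert 90: h=6, 1 probes -> slot 0

Table: [90, 57, 79, 9, 25, 67, 76]


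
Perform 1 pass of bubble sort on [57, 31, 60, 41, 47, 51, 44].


Initial: [57, 31, 60, 41, 47, 51, 44]
Pass 1: [31, 57, 41, 47, 51, 44, 60] (5 swaps)

After 1 pass: [31, 57, 41, 47, 51, 44, 60]


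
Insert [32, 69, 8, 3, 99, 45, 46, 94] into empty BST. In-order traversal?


Insert 32: root
Insert 69: R from 32
Insert 8: L from 32
Insert 3: L from 32 -> L from 8
Insert 99: R from 32 -> R from 69
Insert 45: R from 32 -> L from 69
Insert 46: R from 32 -> L from 69 -> R from 45
Insert 94: R from 32 -> R from 69 -> L from 99

In-order: [3, 8, 32, 45, 46, 69, 94, 99]


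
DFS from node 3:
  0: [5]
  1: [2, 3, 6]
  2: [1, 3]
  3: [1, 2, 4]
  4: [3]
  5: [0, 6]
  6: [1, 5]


Visit 3, push [4, 2, 1]
Visit 1, push [6, 2]
Visit 2, push []
Visit 6, push [5]
Visit 5, push [0]
Visit 0, push []
Visit 4, push []

DFS order: [3, 1, 2, 6, 5, 0, 4]


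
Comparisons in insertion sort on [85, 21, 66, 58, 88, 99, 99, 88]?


Algorithm: insertion sort
Input: [85, 21, 66, 58, 88, 99, 99, 88]
Sorted: [21, 58, 66, 85, 88, 88, 99, 99]

12


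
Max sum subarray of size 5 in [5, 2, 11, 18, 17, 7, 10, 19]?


[0:5]: 53
[1:6]: 55
[2:7]: 63
[3:8]: 71

Max: 71 at [3:8]


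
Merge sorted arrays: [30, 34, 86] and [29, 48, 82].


Take 29 from B
Take 30 from A
Take 34 from A
Take 48 from B
Take 82 from B

Merged: [29, 30, 34, 48, 82, 86]


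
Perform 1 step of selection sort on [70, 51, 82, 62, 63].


Initial: [70, 51, 82, 62, 63]
Step 1: min=51 at 1
  Swap: [51, 70, 82, 62, 63]

After 1 step: [51, 70, 82, 62, 63]


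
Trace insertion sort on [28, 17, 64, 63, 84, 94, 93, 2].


Initial: [28, 17, 64, 63, 84, 94, 93, 2]
Insert 17: [17, 28, 64, 63, 84, 94, 93, 2]
Insert 64: [17, 28, 64, 63, 84, 94, 93, 2]
Insert 63: [17, 28, 63, 64, 84, 94, 93, 2]
Insert 84: [17, 28, 63, 64, 84, 94, 93, 2]
Insert 94: [17, 28, 63, 64, 84, 94, 93, 2]
Insert 93: [17, 28, 63, 64, 84, 93, 94, 2]
Insert 2: [2, 17, 28, 63, 64, 84, 93, 94]

Sorted: [2, 17, 28, 63, 64, 84, 93, 94]


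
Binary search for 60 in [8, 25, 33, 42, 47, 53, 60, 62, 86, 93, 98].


Step 1: lo=0, hi=10, mid=5, val=53
Step 2: lo=6, hi=10, mid=8, val=86
Step 3: lo=6, hi=7, mid=6, val=60

Found at index 6


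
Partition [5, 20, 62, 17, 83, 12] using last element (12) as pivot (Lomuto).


Pivot: 12
  5 <= 12: advance i (no swap)
Place pivot at 1: [5, 12, 62, 17, 83, 20]

Partitioned: [5, 12, 62, 17, 83, 20]


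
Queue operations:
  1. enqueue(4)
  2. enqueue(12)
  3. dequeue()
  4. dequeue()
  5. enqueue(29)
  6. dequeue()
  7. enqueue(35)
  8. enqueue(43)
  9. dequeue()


enqueue(4) -> [4]
enqueue(12) -> [4, 12]
dequeue()->4, [12]
dequeue()->12, []
enqueue(29) -> [29]
dequeue()->29, []
enqueue(35) -> [35]
enqueue(43) -> [35, 43]
dequeue()->35, [43]

Final queue: [43]


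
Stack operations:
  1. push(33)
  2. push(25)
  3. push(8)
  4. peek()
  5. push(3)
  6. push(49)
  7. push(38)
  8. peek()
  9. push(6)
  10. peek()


push(33) -> [33]
push(25) -> [33, 25]
push(8) -> [33, 25, 8]
peek()->8
push(3) -> [33, 25, 8, 3]
push(49) -> [33, 25, 8, 3, 49]
push(38) -> [33, 25, 8, 3, 49, 38]
peek()->38
push(6) -> [33, 25, 8, 3, 49, 38, 6]
peek()->6

Final stack: [33, 25, 8, 3, 49, 38, 6]


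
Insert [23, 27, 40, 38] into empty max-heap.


Insert 23: [23]
Insert 27: [27, 23]
Insert 40: [40, 23, 27]
Insert 38: [40, 38, 27, 23]

Final heap: [40, 38, 27, 23]


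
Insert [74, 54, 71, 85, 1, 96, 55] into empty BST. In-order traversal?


Insert 74: root
Insert 54: L from 74
Insert 71: L from 74 -> R from 54
Insert 85: R from 74
Insert 1: L from 74 -> L from 54
Insert 96: R from 74 -> R from 85
Insert 55: L from 74 -> R from 54 -> L from 71

In-order: [1, 54, 55, 71, 74, 85, 96]


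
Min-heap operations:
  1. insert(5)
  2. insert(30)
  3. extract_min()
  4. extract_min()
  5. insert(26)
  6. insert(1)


insert(5) -> [5]
insert(30) -> [5, 30]
extract_min()->5, [30]
extract_min()->30, []
insert(26) -> [26]
insert(1) -> [1, 26]

Final heap: [1, 26]


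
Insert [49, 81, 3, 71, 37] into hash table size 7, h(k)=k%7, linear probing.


Insert 49: h=0 -> slot 0
Insert 81: h=4 -> slot 4
Insert 3: h=3 -> slot 3
Insert 71: h=1 -> slot 1
Insert 37: h=2 -> slot 2

Table: [49, 71, 37, 3, 81, None, None]


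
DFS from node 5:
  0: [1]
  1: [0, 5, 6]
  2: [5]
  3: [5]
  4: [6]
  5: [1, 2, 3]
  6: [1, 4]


Visit 5, push [3, 2, 1]
Visit 1, push [6, 0]
Visit 0, push []
Visit 6, push [4]
Visit 4, push []
Visit 2, push []
Visit 3, push []

DFS order: [5, 1, 0, 6, 4, 2, 3]


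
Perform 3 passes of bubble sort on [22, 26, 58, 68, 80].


Initial: [22, 26, 58, 68, 80]
Pass 1: [22, 26, 58, 68, 80] (0 swaps)
Pass 2: [22, 26, 58, 68, 80] (0 swaps)
Pass 3: [22, 26, 58, 68, 80] (0 swaps)

After 3 passes: [22, 26, 58, 68, 80]


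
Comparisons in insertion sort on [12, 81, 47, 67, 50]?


Algorithm: insertion sort
Input: [12, 81, 47, 67, 50]
Sorted: [12, 47, 50, 67, 81]

8


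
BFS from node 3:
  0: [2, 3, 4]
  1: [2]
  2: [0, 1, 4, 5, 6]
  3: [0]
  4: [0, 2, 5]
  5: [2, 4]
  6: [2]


Visit 3, enqueue [0]
Visit 0, enqueue [2, 4]
Visit 2, enqueue [1, 5, 6]
Visit 4, enqueue []
Visit 1, enqueue []
Visit 5, enqueue []
Visit 6, enqueue []

BFS order: [3, 0, 2, 4, 1, 5, 6]


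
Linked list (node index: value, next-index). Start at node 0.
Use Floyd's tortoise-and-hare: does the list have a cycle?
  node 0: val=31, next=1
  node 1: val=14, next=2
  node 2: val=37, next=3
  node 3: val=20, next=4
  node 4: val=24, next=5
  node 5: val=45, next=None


Floyd's tortoise (slow, +1) and hare (fast, +2):
  init: slow=0, fast=0
  step 1: slow=1, fast=2
  step 2: slow=2, fast=4
  step 3: fast 4->5->None, no cycle

Cycle: no


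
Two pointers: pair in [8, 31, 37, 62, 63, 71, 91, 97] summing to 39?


lo=0(8)+hi=7(97)=105
lo=0(8)+hi=6(91)=99
lo=0(8)+hi=5(71)=79
lo=0(8)+hi=4(63)=71
lo=0(8)+hi=3(62)=70
lo=0(8)+hi=2(37)=45
lo=0(8)+hi=1(31)=39

Yes: 8+31=39


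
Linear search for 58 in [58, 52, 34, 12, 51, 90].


i=0: 58==58 found!

Found at 0, 1 comps


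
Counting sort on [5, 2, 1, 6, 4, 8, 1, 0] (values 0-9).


Input: [5, 2, 1, 6, 4, 8, 1, 0]
Counts: [1, 2, 1, 0, 1, 1, 1, 0, 1, 0]

Sorted: [0, 1, 1, 2, 4, 5, 6, 8]


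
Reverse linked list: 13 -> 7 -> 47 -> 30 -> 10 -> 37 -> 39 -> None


Step 1: curr=13, set curr.next=prev(None) | reversed so far: 13
Step 2: curr=7, set curr.next=prev(13) | reversed so far: 7 -> 13
Step 3: curr=47, set curr.next=prev(7) | reversed so far: 47 -> 7 -> 13
Step 4: curr=30, set curr.next=prev(47) | reversed so far: 30 -> 47 -> 7 -> 13
Step 5: curr=10, set curr.next=prev(30) | reversed so far: 10 -> 30 -> 47 -> 7 -> 13
Step 6: curr=37, set curr.next=prev(10) | reversed so far: 37 -> 10 -> 30 -> 47 -> 7 -> 13
Step 7: curr=39, set curr.next=prev(37) | reversed so far: 39 -> 37 -> 10 -> 30 -> 47 -> 7 -> 13

39 -> 37 -> 10 -> 30 -> 47 -> 7 -> 13 -> None


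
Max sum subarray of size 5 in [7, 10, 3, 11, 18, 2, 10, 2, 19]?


[0:5]: 49
[1:6]: 44
[2:7]: 44
[3:8]: 43
[4:9]: 51

Max: 51 at [4:9]


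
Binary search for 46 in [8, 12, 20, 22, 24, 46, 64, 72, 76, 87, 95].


Step 1: lo=0, hi=10, mid=5, val=46

Found at index 5


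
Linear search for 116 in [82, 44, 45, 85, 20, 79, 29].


i=0: 82!=116
i=1: 44!=116
i=2: 45!=116
i=3: 85!=116
i=4: 20!=116
i=5: 79!=116
i=6: 29!=116

Not found, 7 comps


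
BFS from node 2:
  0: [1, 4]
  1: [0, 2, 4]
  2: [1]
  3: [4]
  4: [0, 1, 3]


Visit 2, enqueue [1]
Visit 1, enqueue [0, 4]
Visit 0, enqueue []
Visit 4, enqueue [3]
Visit 3, enqueue []

BFS order: [2, 1, 0, 4, 3]


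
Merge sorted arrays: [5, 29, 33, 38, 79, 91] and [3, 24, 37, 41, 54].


Take 3 from B
Take 5 from A
Take 24 from B
Take 29 from A
Take 33 from A
Take 37 from B
Take 38 from A
Take 41 from B
Take 54 from B

Merged: [3, 5, 24, 29, 33, 37, 38, 41, 54, 79, 91]


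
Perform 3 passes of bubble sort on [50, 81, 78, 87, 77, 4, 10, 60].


Initial: [50, 81, 78, 87, 77, 4, 10, 60]
Pass 1: [50, 78, 81, 77, 4, 10, 60, 87] (5 swaps)
Pass 2: [50, 78, 77, 4, 10, 60, 81, 87] (4 swaps)
Pass 3: [50, 77, 4, 10, 60, 78, 81, 87] (4 swaps)

After 3 passes: [50, 77, 4, 10, 60, 78, 81, 87]


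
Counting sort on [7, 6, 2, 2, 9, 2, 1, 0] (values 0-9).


Input: [7, 6, 2, 2, 9, 2, 1, 0]
Counts: [1, 1, 3, 0, 0, 0, 1, 1, 0, 1]

Sorted: [0, 1, 2, 2, 2, 6, 7, 9]


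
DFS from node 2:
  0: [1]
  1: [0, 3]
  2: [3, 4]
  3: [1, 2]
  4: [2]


Visit 2, push [4, 3]
Visit 3, push [1]
Visit 1, push [0]
Visit 0, push []
Visit 4, push []

DFS order: [2, 3, 1, 0, 4]


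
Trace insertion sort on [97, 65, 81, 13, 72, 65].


Initial: [97, 65, 81, 13, 72, 65]
Insert 65: [65, 97, 81, 13, 72, 65]
Insert 81: [65, 81, 97, 13, 72, 65]
Insert 13: [13, 65, 81, 97, 72, 65]
Insert 72: [13, 65, 72, 81, 97, 65]
Insert 65: [13, 65, 65, 72, 81, 97]

Sorted: [13, 65, 65, 72, 81, 97]


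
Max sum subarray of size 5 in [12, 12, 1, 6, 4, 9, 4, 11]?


[0:5]: 35
[1:6]: 32
[2:7]: 24
[3:8]: 34

Max: 35 at [0:5]


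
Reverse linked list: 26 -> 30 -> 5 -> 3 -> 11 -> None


Step 1: curr=26, set curr.next=prev(None) | reversed so far: 26
Step 2: curr=30, set curr.next=prev(26) | reversed so far: 30 -> 26
Step 3: curr=5, set curr.next=prev(30) | reversed so far: 5 -> 30 -> 26
Step 4: curr=3, set curr.next=prev(5) | reversed so far: 3 -> 5 -> 30 -> 26
Step 5: curr=11, set curr.next=prev(3) | reversed so far: 11 -> 3 -> 5 -> 30 -> 26

11 -> 3 -> 5 -> 30 -> 26 -> None


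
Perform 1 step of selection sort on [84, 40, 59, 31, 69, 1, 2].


Initial: [84, 40, 59, 31, 69, 1, 2]
Step 1: min=1 at 5
  Swap: [1, 40, 59, 31, 69, 84, 2]

After 1 step: [1, 40, 59, 31, 69, 84, 2]


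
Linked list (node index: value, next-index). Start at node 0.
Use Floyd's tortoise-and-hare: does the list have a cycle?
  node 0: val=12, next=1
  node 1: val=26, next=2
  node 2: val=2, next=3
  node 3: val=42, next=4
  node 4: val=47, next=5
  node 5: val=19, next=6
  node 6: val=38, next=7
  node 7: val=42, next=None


Floyd's tortoise (slow, +1) and hare (fast, +2):
  init: slow=0, fast=0
  step 1: slow=1, fast=2
  step 2: slow=2, fast=4
  step 3: slow=3, fast=6
  step 4: fast 6->7->None, no cycle

Cycle: no


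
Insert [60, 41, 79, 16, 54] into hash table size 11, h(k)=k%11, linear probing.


Insert 60: h=5 -> slot 5
Insert 41: h=8 -> slot 8
Insert 79: h=2 -> slot 2
Insert 16: h=5, 1 probes -> slot 6
Insert 54: h=10 -> slot 10

Table: [None, None, 79, None, None, 60, 16, None, 41, None, 54]


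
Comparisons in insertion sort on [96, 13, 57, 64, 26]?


Algorithm: insertion sort
Input: [96, 13, 57, 64, 26]
Sorted: [13, 26, 57, 64, 96]

9


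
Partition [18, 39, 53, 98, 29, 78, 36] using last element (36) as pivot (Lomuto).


Pivot: 36
  18 <= 36: advance i (no swap)
  29 <= 36: swap -> [18, 29, 53, 98, 39, 78, 36]
Place pivot at 2: [18, 29, 36, 98, 39, 78, 53]

Partitioned: [18, 29, 36, 98, 39, 78, 53]


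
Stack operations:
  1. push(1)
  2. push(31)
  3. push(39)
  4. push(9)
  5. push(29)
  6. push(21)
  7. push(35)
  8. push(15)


push(1) -> [1]
push(31) -> [1, 31]
push(39) -> [1, 31, 39]
push(9) -> [1, 31, 39, 9]
push(29) -> [1, 31, 39, 9, 29]
push(21) -> [1, 31, 39, 9, 29, 21]
push(35) -> [1, 31, 39, 9, 29, 21, 35]
push(15) -> [1, 31, 39, 9, 29, 21, 35, 15]

Final stack: [1, 31, 39, 9, 29, 21, 35, 15]


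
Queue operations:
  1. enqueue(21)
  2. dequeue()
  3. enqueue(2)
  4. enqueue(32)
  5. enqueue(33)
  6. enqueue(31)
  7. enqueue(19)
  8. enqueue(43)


enqueue(21) -> [21]
dequeue()->21, []
enqueue(2) -> [2]
enqueue(32) -> [2, 32]
enqueue(33) -> [2, 32, 33]
enqueue(31) -> [2, 32, 33, 31]
enqueue(19) -> [2, 32, 33, 31, 19]
enqueue(43) -> [2, 32, 33, 31, 19, 43]

Final queue: [2, 32, 33, 31, 19, 43]


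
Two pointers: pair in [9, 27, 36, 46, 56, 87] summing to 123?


lo=0(9)+hi=5(87)=96
lo=1(27)+hi=5(87)=114
lo=2(36)+hi=5(87)=123

Yes: 36+87=123


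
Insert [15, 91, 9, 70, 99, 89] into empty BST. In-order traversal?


Insert 15: root
Insert 91: R from 15
Insert 9: L from 15
Insert 70: R from 15 -> L from 91
Insert 99: R from 15 -> R from 91
Insert 89: R from 15 -> L from 91 -> R from 70

In-order: [9, 15, 70, 89, 91, 99]


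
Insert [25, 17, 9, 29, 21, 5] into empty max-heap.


Insert 25: [25]
Insert 17: [25, 17]
Insert 9: [25, 17, 9]
Insert 29: [29, 25, 9, 17]
Insert 21: [29, 25, 9, 17, 21]
Insert 5: [29, 25, 9, 17, 21, 5]

Final heap: [29, 25, 9, 17, 21, 5]


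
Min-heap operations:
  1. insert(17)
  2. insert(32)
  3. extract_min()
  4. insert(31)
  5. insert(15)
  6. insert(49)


insert(17) -> [17]
insert(32) -> [17, 32]
extract_min()->17, [32]
insert(31) -> [31, 32]
insert(15) -> [15, 32, 31]
insert(49) -> [15, 32, 31, 49]

Final heap: [15, 32, 31, 49]


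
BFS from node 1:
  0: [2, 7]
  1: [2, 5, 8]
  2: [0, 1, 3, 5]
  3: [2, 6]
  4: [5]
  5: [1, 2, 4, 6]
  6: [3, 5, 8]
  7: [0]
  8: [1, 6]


Visit 1, enqueue [2, 5, 8]
Visit 2, enqueue [0, 3]
Visit 5, enqueue [4, 6]
Visit 8, enqueue []
Visit 0, enqueue [7]
Visit 3, enqueue []
Visit 4, enqueue []
Visit 6, enqueue []
Visit 7, enqueue []

BFS order: [1, 2, 5, 8, 0, 3, 4, 6, 7]


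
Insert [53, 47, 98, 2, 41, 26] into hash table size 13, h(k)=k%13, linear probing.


Insert 53: h=1 -> slot 1
Insert 47: h=8 -> slot 8
Insert 98: h=7 -> slot 7
Insert 2: h=2 -> slot 2
Insert 41: h=2, 1 probes -> slot 3
Insert 26: h=0 -> slot 0

Table: [26, 53, 2, 41, None, None, None, 98, 47, None, None, None, None]


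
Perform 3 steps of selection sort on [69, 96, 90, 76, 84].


Initial: [69, 96, 90, 76, 84]
Step 1: min=69 at 0
  Swap: [69, 96, 90, 76, 84]
Step 2: min=76 at 3
  Swap: [69, 76, 90, 96, 84]
Step 3: min=84 at 4
  Swap: [69, 76, 84, 96, 90]

After 3 steps: [69, 76, 84, 96, 90]


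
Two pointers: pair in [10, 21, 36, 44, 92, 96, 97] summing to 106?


lo=0(10)+hi=6(97)=107
lo=0(10)+hi=5(96)=106

Yes: 10+96=106


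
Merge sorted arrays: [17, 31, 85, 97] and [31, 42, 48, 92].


Take 17 from A
Take 31 from A
Take 31 from B
Take 42 from B
Take 48 from B
Take 85 from A
Take 92 from B

Merged: [17, 31, 31, 42, 48, 85, 92, 97]


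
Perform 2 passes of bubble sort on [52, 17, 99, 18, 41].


Initial: [52, 17, 99, 18, 41]
Pass 1: [17, 52, 18, 41, 99] (3 swaps)
Pass 2: [17, 18, 41, 52, 99] (2 swaps)

After 2 passes: [17, 18, 41, 52, 99]


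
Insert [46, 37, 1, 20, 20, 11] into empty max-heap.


Insert 46: [46]
Insert 37: [46, 37]
Insert 1: [46, 37, 1]
Insert 20: [46, 37, 1, 20]
Insert 20: [46, 37, 1, 20, 20]
Insert 11: [46, 37, 11, 20, 20, 1]

Final heap: [46, 37, 11, 20, 20, 1]


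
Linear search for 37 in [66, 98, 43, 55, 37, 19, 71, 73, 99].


i=0: 66!=37
i=1: 98!=37
i=2: 43!=37
i=3: 55!=37
i=4: 37==37 found!

Found at 4, 5 comps


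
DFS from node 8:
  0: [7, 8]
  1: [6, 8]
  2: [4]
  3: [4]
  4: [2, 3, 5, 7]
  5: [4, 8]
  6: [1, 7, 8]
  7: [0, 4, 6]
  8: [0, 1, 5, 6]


Visit 8, push [6, 5, 1, 0]
Visit 0, push [7]
Visit 7, push [6, 4]
Visit 4, push [5, 3, 2]
Visit 2, push []
Visit 3, push []
Visit 5, push []
Visit 6, push [1]
Visit 1, push []

DFS order: [8, 0, 7, 4, 2, 3, 5, 6, 1]


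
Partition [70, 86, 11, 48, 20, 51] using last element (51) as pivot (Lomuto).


Pivot: 51
  11 <= 51: swap -> [11, 86, 70, 48, 20, 51]
  48 <= 51: swap -> [11, 48, 70, 86, 20, 51]
  20 <= 51: swap -> [11, 48, 20, 86, 70, 51]
Place pivot at 3: [11, 48, 20, 51, 70, 86]

Partitioned: [11, 48, 20, 51, 70, 86]


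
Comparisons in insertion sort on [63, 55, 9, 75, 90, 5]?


Algorithm: insertion sort
Input: [63, 55, 9, 75, 90, 5]
Sorted: [5, 9, 55, 63, 75, 90]

10


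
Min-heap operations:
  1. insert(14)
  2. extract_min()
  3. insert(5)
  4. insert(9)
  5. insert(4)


insert(14) -> [14]
extract_min()->14, []
insert(5) -> [5]
insert(9) -> [5, 9]
insert(4) -> [4, 9, 5]

Final heap: [4, 9, 5]


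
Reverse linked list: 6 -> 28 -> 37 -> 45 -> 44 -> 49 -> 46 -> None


Step 1: curr=6, set curr.next=prev(None) | reversed so far: 6
Step 2: curr=28, set curr.next=prev(6) | reversed so far: 28 -> 6
Step 3: curr=37, set curr.next=prev(28) | reversed so far: 37 -> 28 -> 6
Step 4: curr=45, set curr.next=prev(37) | reversed so far: 45 -> 37 -> 28 -> 6
Step 5: curr=44, set curr.next=prev(45) | reversed so far: 44 -> 45 -> 37 -> 28 -> 6
Step 6: curr=49, set curr.next=prev(44) | reversed so far: 49 -> 44 -> 45 -> 37 -> 28 -> 6
Step 7: curr=46, set curr.next=prev(49) | reversed so far: 46 -> 49 -> 44 -> 45 -> 37 -> 28 -> 6

46 -> 49 -> 44 -> 45 -> 37 -> 28 -> 6 -> None


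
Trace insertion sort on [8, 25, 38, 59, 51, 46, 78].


Initial: [8, 25, 38, 59, 51, 46, 78]
Insert 25: [8, 25, 38, 59, 51, 46, 78]
Insert 38: [8, 25, 38, 59, 51, 46, 78]
Insert 59: [8, 25, 38, 59, 51, 46, 78]
Insert 51: [8, 25, 38, 51, 59, 46, 78]
Insert 46: [8, 25, 38, 46, 51, 59, 78]
Insert 78: [8, 25, 38, 46, 51, 59, 78]

Sorted: [8, 25, 38, 46, 51, 59, 78]


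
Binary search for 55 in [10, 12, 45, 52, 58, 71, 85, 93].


Step 1: lo=0, hi=7, mid=3, val=52
Step 2: lo=4, hi=7, mid=5, val=71
Step 3: lo=4, hi=4, mid=4, val=58

Not found


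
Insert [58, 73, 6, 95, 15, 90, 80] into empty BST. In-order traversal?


Insert 58: root
Insert 73: R from 58
Insert 6: L from 58
Insert 95: R from 58 -> R from 73
Insert 15: L from 58 -> R from 6
Insert 90: R from 58 -> R from 73 -> L from 95
Insert 80: R from 58 -> R from 73 -> L from 95 -> L from 90

In-order: [6, 15, 58, 73, 80, 90, 95]


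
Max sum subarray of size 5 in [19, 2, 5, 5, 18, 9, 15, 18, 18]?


[0:5]: 49
[1:6]: 39
[2:7]: 52
[3:8]: 65
[4:9]: 78

Max: 78 at [4:9]


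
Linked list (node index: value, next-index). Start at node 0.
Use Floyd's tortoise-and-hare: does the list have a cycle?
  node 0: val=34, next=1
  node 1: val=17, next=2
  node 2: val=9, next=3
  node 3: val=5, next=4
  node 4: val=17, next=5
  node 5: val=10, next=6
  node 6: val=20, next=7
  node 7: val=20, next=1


Floyd's tortoise (slow, +1) and hare (fast, +2):
  init: slow=0, fast=0
  step 1: slow=1, fast=2
  step 2: slow=2, fast=4
  step 3: slow=3, fast=6
  step 4: slow=4, fast=1
  step 5: slow=5, fast=3
  step 6: slow=6, fast=5
  step 7: slow=7, fast=7
  slow == fast at node 7: cycle detected

Cycle: yes


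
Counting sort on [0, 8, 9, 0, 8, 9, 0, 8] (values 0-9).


Input: [0, 8, 9, 0, 8, 9, 0, 8]
Counts: [3, 0, 0, 0, 0, 0, 0, 0, 3, 2]

Sorted: [0, 0, 0, 8, 8, 8, 9, 9]


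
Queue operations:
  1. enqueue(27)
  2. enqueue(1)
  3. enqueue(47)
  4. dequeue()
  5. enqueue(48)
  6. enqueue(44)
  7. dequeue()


enqueue(27) -> [27]
enqueue(1) -> [27, 1]
enqueue(47) -> [27, 1, 47]
dequeue()->27, [1, 47]
enqueue(48) -> [1, 47, 48]
enqueue(44) -> [1, 47, 48, 44]
dequeue()->1, [47, 48, 44]

Final queue: [47, 48, 44]


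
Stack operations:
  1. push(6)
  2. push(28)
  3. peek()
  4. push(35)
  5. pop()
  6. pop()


push(6) -> [6]
push(28) -> [6, 28]
peek()->28
push(35) -> [6, 28, 35]
pop()->35, [6, 28]
pop()->28, [6]

Final stack: [6]


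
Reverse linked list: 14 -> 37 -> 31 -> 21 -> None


Step 1: curr=14, set curr.next=prev(None) | reversed so far: 14
Step 2: curr=37, set curr.next=prev(14) | reversed so far: 37 -> 14
Step 3: curr=31, set curr.next=prev(37) | reversed so far: 31 -> 37 -> 14
Step 4: curr=21, set curr.next=prev(31) | reversed so far: 21 -> 31 -> 37 -> 14

21 -> 31 -> 37 -> 14 -> None


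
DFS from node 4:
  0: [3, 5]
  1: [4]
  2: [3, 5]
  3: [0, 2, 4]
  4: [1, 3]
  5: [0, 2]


Visit 4, push [3, 1]
Visit 1, push []
Visit 3, push [2, 0]
Visit 0, push [5]
Visit 5, push [2]
Visit 2, push []

DFS order: [4, 1, 3, 0, 5, 2]


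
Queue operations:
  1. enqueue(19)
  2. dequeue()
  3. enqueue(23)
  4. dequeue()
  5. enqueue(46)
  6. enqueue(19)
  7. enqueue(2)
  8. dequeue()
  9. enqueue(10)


enqueue(19) -> [19]
dequeue()->19, []
enqueue(23) -> [23]
dequeue()->23, []
enqueue(46) -> [46]
enqueue(19) -> [46, 19]
enqueue(2) -> [46, 19, 2]
dequeue()->46, [19, 2]
enqueue(10) -> [19, 2, 10]

Final queue: [19, 2, 10]


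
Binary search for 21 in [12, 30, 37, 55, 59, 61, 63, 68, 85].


Step 1: lo=0, hi=8, mid=4, val=59
Step 2: lo=0, hi=3, mid=1, val=30
Step 3: lo=0, hi=0, mid=0, val=12

Not found


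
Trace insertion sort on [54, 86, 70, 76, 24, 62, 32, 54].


Initial: [54, 86, 70, 76, 24, 62, 32, 54]
Insert 86: [54, 86, 70, 76, 24, 62, 32, 54]
Insert 70: [54, 70, 86, 76, 24, 62, 32, 54]
Insert 76: [54, 70, 76, 86, 24, 62, 32, 54]
Insert 24: [24, 54, 70, 76, 86, 62, 32, 54]
Insert 62: [24, 54, 62, 70, 76, 86, 32, 54]
Insert 32: [24, 32, 54, 62, 70, 76, 86, 54]
Insert 54: [24, 32, 54, 54, 62, 70, 76, 86]

Sorted: [24, 32, 54, 54, 62, 70, 76, 86]


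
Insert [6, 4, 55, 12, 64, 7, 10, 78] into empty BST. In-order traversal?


Insert 6: root
Insert 4: L from 6
Insert 55: R from 6
Insert 12: R from 6 -> L from 55
Insert 64: R from 6 -> R from 55
Insert 7: R from 6 -> L from 55 -> L from 12
Insert 10: R from 6 -> L from 55 -> L from 12 -> R from 7
Insert 78: R from 6 -> R from 55 -> R from 64

In-order: [4, 6, 7, 10, 12, 55, 64, 78]


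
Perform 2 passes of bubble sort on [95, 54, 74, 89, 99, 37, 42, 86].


Initial: [95, 54, 74, 89, 99, 37, 42, 86]
Pass 1: [54, 74, 89, 95, 37, 42, 86, 99] (6 swaps)
Pass 2: [54, 74, 89, 37, 42, 86, 95, 99] (3 swaps)

After 2 passes: [54, 74, 89, 37, 42, 86, 95, 99]


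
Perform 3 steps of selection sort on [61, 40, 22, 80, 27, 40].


Initial: [61, 40, 22, 80, 27, 40]
Step 1: min=22 at 2
  Swap: [22, 40, 61, 80, 27, 40]
Step 2: min=27 at 4
  Swap: [22, 27, 61, 80, 40, 40]
Step 3: min=40 at 4
  Swap: [22, 27, 40, 80, 61, 40]

After 3 steps: [22, 27, 40, 80, 61, 40]


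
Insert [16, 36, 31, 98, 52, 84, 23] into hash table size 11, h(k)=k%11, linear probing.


Insert 16: h=5 -> slot 5
Insert 36: h=3 -> slot 3
Insert 31: h=9 -> slot 9
Insert 98: h=10 -> slot 10
Insert 52: h=8 -> slot 8
Insert 84: h=7 -> slot 7
Insert 23: h=1 -> slot 1

Table: [None, 23, None, 36, None, 16, None, 84, 52, 31, 98]


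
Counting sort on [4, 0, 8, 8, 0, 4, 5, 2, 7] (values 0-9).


Input: [4, 0, 8, 8, 0, 4, 5, 2, 7]
Counts: [2, 0, 1, 0, 2, 1, 0, 1, 2, 0]

Sorted: [0, 0, 2, 4, 4, 5, 7, 8, 8]


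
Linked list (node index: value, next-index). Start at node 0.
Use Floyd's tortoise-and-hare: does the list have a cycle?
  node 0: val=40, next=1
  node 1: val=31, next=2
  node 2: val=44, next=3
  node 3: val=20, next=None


Floyd's tortoise (slow, +1) and hare (fast, +2):
  init: slow=0, fast=0
  step 1: slow=1, fast=2
  step 2: fast 2->3->None, no cycle

Cycle: no


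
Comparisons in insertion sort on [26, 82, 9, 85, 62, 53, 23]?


Algorithm: insertion sort
Input: [26, 82, 9, 85, 62, 53, 23]
Sorted: [9, 23, 26, 53, 62, 82, 85]

17


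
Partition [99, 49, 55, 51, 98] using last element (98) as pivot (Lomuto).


Pivot: 98
  49 <= 98: swap -> [49, 99, 55, 51, 98]
  55 <= 98: swap -> [49, 55, 99, 51, 98]
  51 <= 98: swap -> [49, 55, 51, 99, 98]
Place pivot at 3: [49, 55, 51, 98, 99]

Partitioned: [49, 55, 51, 98, 99]


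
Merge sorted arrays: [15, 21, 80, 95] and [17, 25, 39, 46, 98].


Take 15 from A
Take 17 from B
Take 21 from A
Take 25 from B
Take 39 from B
Take 46 from B
Take 80 from A
Take 95 from A

Merged: [15, 17, 21, 25, 39, 46, 80, 95, 98]


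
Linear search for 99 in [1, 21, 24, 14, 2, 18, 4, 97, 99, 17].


i=0: 1!=99
i=1: 21!=99
i=2: 24!=99
i=3: 14!=99
i=4: 2!=99
i=5: 18!=99
i=6: 4!=99
i=7: 97!=99
i=8: 99==99 found!

Found at 8, 9 comps


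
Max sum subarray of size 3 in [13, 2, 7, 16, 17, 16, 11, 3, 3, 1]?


[0:3]: 22
[1:4]: 25
[2:5]: 40
[3:6]: 49
[4:7]: 44
[5:8]: 30
[6:9]: 17
[7:10]: 7

Max: 49 at [3:6]


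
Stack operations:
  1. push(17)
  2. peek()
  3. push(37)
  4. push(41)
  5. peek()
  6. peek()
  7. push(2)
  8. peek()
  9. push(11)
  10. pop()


push(17) -> [17]
peek()->17
push(37) -> [17, 37]
push(41) -> [17, 37, 41]
peek()->41
peek()->41
push(2) -> [17, 37, 41, 2]
peek()->2
push(11) -> [17, 37, 41, 2, 11]
pop()->11, [17, 37, 41, 2]

Final stack: [17, 37, 41, 2]


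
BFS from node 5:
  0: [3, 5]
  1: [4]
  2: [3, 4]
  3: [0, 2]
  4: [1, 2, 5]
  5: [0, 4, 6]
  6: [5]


Visit 5, enqueue [0, 4, 6]
Visit 0, enqueue [3]
Visit 4, enqueue [1, 2]
Visit 6, enqueue []
Visit 3, enqueue []
Visit 1, enqueue []
Visit 2, enqueue []

BFS order: [5, 0, 4, 6, 3, 1, 2]


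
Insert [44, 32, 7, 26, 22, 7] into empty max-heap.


Insert 44: [44]
Insert 32: [44, 32]
Insert 7: [44, 32, 7]
Insert 26: [44, 32, 7, 26]
Insert 22: [44, 32, 7, 26, 22]
Insert 7: [44, 32, 7, 26, 22, 7]

Final heap: [44, 32, 7, 26, 22, 7]


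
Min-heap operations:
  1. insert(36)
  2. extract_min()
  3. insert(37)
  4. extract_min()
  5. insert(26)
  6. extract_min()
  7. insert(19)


insert(36) -> [36]
extract_min()->36, []
insert(37) -> [37]
extract_min()->37, []
insert(26) -> [26]
extract_min()->26, []
insert(19) -> [19]

Final heap: [19]


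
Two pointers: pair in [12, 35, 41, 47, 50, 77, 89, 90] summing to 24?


lo=0(12)+hi=7(90)=102
lo=0(12)+hi=6(89)=101
lo=0(12)+hi=5(77)=89
lo=0(12)+hi=4(50)=62
lo=0(12)+hi=3(47)=59
lo=0(12)+hi=2(41)=53
lo=0(12)+hi=1(35)=47

No pair found


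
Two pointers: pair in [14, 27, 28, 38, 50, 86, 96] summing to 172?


lo=0(14)+hi=6(96)=110
lo=1(27)+hi=6(96)=123
lo=2(28)+hi=6(96)=124
lo=3(38)+hi=6(96)=134
lo=4(50)+hi=6(96)=146
lo=5(86)+hi=6(96)=182

No pair found


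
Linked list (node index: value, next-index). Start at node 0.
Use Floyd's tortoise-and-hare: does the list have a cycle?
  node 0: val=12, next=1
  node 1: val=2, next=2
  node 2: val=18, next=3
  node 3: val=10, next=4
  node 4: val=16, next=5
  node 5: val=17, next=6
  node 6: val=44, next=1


Floyd's tortoise (slow, +1) and hare (fast, +2):
  init: slow=0, fast=0
  step 1: slow=1, fast=2
  step 2: slow=2, fast=4
  step 3: slow=3, fast=6
  step 4: slow=4, fast=2
  step 5: slow=5, fast=4
  step 6: slow=6, fast=6
  slow == fast at node 6: cycle detected

Cycle: yes


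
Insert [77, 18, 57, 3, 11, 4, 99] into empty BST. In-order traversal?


Insert 77: root
Insert 18: L from 77
Insert 57: L from 77 -> R from 18
Insert 3: L from 77 -> L from 18
Insert 11: L from 77 -> L from 18 -> R from 3
Insert 4: L from 77 -> L from 18 -> R from 3 -> L from 11
Insert 99: R from 77

In-order: [3, 4, 11, 18, 57, 77, 99]


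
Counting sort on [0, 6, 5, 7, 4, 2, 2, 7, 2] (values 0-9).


Input: [0, 6, 5, 7, 4, 2, 2, 7, 2]
Counts: [1, 0, 3, 0, 1, 1, 1, 2, 0, 0]

Sorted: [0, 2, 2, 2, 4, 5, 6, 7, 7]


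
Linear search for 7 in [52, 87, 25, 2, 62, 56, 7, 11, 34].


i=0: 52!=7
i=1: 87!=7
i=2: 25!=7
i=3: 2!=7
i=4: 62!=7
i=5: 56!=7
i=6: 7==7 found!

Found at 6, 7 comps


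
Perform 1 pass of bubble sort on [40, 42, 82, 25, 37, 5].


Initial: [40, 42, 82, 25, 37, 5]
Pass 1: [40, 42, 25, 37, 5, 82] (3 swaps)

After 1 pass: [40, 42, 25, 37, 5, 82]


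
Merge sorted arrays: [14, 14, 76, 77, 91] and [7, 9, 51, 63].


Take 7 from B
Take 9 from B
Take 14 from A
Take 14 from A
Take 51 from B
Take 63 from B

Merged: [7, 9, 14, 14, 51, 63, 76, 77, 91]


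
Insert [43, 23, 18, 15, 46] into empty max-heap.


Insert 43: [43]
Insert 23: [43, 23]
Insert 18: [43, 23, 18]
Insert 15: [43, 23, 18, 15]
Insert 46: [46, 43, 18, 15, 23]

Final heap: [46, 43, 18, 15, 23]


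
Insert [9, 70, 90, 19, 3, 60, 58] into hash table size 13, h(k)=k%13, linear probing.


Insert 9: h=9 -> slot 9
Insert 70: h=5 -> slot 5
Insert 90: h=12 -> slot 12
Insert 19: h=6 -> slot 6
Insert 3: h=3 -> slot 3
Insert 60: h=8 -> slot 8
Insert 58: h=6, 1 probes -> slot 7

Table: [None, None, None, 3, None, 70, 19, 58, 60, 9, None, None, 90]
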